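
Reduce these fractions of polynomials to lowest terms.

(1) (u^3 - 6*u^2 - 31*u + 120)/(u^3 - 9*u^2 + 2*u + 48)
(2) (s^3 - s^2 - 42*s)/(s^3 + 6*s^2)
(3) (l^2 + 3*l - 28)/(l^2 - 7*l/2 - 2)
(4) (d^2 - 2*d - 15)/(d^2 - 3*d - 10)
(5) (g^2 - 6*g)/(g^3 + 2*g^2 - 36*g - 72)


(1) = (u + 5)/(u + 2)
(2) = (s - 7)/s
(3) = (2*l + 14)/(2*l + 1)
(4) = (d + 3)/(d + 2)
(5) = g/(g^2 + 8*g + 12)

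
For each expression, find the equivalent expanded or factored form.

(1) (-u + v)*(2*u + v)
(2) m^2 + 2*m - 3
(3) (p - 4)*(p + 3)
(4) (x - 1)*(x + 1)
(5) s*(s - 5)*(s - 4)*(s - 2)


(1) = -2*u^2 + u*v + v^2
(2) = (m - 1)*(m + 3)
(3) = p^2 - p - 12
(4) = x^2 - 1
(5) = s^4 - 11*s^3 + 38*s^2 - 40*s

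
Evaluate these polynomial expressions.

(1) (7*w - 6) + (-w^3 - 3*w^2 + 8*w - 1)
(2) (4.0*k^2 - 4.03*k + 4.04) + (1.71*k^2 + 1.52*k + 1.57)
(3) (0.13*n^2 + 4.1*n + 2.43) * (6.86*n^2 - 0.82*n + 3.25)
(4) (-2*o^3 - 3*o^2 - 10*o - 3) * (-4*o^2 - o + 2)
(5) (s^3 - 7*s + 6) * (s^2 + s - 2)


(1) = -w^3 - 3*w^2 + 15*w - 7
(2) = 5.71*k^2 - 2.51*k + 5.61
(3) = 0.8918*n^4 + 28.0194*n^3 + 13.7303*n^2 + 11.3324*n + 7.8975
(4) = 8*o^5 + 14*o^4 + 39*o^3 + 16*o^2 - 17*o - 6
(5) = s^5 + s^4 - 9*s^3 - s^2 + 20*s - 12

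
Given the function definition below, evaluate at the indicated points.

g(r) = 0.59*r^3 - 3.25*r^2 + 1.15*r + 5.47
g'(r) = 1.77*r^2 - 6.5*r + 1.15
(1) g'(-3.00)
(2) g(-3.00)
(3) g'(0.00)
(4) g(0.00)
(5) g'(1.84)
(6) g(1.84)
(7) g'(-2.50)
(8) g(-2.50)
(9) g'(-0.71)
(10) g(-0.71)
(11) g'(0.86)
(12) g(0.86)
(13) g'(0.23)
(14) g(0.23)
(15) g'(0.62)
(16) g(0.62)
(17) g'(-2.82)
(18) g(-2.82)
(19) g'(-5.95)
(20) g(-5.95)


(1) = 36.58
(2) = -43.16
(3) = 1.15
(4) = 5.47
(5) = -4.82
(6) = 0.26
(7) = 28.46
(8) = -26.94
(9) = 6.66
(10) = 2.80
(11) = -3.13
(12) = 4.43
(13) = -0.25
(14) = 5.57
(15) = -2.20
(16) = 5.07
(17) = 33.56
(18) = -36.85
(19) = 102.49
(20) = -240.71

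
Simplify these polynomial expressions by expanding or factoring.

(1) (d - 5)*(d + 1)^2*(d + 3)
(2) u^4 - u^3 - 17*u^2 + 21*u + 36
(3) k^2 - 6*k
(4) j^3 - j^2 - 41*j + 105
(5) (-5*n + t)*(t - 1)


(1) = d^4 - 18*d^2 - 32*d - 15
(2) = (u - 3)^2*(u + 1)*(u + 4)
(3) = k*(k - 6)
(4) = (j - 5)*(j - 3)*(j + 7)
(5) = -5*n*t + 5*n + t^2 - t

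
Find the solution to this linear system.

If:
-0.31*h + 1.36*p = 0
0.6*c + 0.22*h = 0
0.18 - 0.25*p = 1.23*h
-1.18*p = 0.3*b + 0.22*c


Then:
b = -0.09
c = -0.05
h = 0.14
p = 0.03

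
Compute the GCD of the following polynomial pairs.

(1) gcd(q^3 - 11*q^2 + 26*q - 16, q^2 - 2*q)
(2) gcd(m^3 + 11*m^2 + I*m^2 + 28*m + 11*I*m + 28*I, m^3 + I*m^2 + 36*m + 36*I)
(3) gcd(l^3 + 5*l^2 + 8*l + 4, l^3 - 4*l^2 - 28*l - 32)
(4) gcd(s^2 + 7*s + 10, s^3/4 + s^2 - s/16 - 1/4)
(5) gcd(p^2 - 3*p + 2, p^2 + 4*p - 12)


(1) = gcd((q - 8)*(q - 2)*(q - 1), q*(q - 2)) = q - 2
(2) = gcd((m + 4)*(m + 7)*(m + I), (m - 6*I)*(m + I)*(m + 6*I)) = m + I
(3) = l^2 + 4*l + 4
(4) = 1
(5) = p - 2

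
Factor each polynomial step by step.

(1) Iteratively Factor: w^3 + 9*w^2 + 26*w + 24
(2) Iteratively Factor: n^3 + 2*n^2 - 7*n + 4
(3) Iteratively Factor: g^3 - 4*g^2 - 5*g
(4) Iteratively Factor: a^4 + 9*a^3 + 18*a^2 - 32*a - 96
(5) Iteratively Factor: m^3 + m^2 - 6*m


(1) = (w + 4)*(w^2 + 5*w + 6) = (w + 2)*(w + 4)*(w + 3)
(2) = (n + 4)*(n^2 - 2*n + 1) = (n - 1)*(n + 4)*(n - 1)
(3) = (g - 5)*(g^2 + g) = g*(g - 5)*(g + 1)
(4) = (a + 3)*(a^3 + 6*a^2 - 32) = (a + 3)*(a + 4)*(a^2 + 2*a - 8) = (a + 3)*(a + 4)^2*(a - 2)
(5) = (m)*(m^2 + m - 6) = m*(m + 3)*(m - 2)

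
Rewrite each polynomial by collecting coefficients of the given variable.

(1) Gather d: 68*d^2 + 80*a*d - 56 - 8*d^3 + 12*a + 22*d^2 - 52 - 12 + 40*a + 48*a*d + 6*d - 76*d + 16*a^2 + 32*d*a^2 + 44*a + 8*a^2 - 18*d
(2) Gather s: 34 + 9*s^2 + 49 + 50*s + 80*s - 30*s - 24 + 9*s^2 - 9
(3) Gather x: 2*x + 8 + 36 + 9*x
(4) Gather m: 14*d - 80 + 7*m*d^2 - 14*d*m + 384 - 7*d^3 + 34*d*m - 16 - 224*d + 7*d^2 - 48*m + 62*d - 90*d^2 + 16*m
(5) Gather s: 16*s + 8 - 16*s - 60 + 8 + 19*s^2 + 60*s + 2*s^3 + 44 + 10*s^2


(1) = 24*a^2 + 96*a - 8*d^3 + 90*d^2 + d*(32*a^2 + 128*a - 88) - 120
(2) = 18*s^2 + 100*s + 50
(3) = 11*x + 44
(4) = -7*d^3 - 83*d^2 - 148*d + m*(7*d^2 + 20*d - 32) + 288
(5) = 2*s^3 + 29*s^2 + 60*s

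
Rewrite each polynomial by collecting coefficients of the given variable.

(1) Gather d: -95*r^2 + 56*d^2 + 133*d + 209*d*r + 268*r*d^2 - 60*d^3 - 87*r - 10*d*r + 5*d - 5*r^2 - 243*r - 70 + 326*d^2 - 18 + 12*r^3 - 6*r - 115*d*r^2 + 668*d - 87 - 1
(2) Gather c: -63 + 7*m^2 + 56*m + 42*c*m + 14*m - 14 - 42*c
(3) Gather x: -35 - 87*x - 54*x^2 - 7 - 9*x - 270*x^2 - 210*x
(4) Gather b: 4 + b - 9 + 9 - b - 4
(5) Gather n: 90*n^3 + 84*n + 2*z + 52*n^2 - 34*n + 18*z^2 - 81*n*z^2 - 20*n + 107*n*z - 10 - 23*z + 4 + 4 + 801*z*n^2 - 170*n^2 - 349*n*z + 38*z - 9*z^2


(1) = -60*d^3 + d^2*(268*r + 382) + d*(-115*r^2 + 199*r + 806) + 12*r^3 - 100*r^2 - 336*r - 176
(2) = c*(42*m - 42) + 7*m^2 + 70*m - 77
(3) = -324*x^2 - 306*x - 42
(4) = 0
(5) = 90*n^3 + n^2*(801*z - 118) + n*(-81*z^2 - 242*z + 30) + 9*z^2 + 17*z - 2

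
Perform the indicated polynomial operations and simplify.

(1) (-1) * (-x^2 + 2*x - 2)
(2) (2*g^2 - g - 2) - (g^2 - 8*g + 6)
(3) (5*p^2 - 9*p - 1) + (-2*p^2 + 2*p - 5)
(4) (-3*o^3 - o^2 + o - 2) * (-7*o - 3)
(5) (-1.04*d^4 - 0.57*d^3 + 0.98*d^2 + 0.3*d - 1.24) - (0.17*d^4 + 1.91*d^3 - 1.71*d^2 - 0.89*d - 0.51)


(1) = x^2 - 2*x + 2
(2) = g^2 + 7*g - 8
(3) = 3*p^2 - 7*p - 6
(4) = 21*o^4 + 16*o^3 - 4*o^2 + 11*o + 6
(5) = -1.21*d^4 - 2.48*d^3 + 2.69*d^2 + 1.19*d - 0.73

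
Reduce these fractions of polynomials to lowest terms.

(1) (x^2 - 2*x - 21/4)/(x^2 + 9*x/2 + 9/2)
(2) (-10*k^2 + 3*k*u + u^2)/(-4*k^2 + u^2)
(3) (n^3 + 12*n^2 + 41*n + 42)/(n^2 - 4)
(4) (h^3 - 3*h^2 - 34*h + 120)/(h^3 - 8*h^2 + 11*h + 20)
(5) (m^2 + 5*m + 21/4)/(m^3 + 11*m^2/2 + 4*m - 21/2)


(1) = (2*x - 7)/(2*x + 6)
(2) = (5*k + u)/(2*k + u)
(3) = (n^2 + 10*n + 21)/(n - 2)
(4) = (h + 6)/(h + 1)
(5) = (2*m + 3)/(2*m^2 + 4*m - 6)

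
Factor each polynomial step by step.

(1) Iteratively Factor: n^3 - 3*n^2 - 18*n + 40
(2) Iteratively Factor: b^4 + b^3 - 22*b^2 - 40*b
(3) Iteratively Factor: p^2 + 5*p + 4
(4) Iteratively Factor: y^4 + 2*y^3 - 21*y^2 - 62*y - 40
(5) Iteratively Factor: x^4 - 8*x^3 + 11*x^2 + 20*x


(1) = (n + 4)*(n^2 - 7*n + 10) = (n - 2)*(n + 4)*(n - 5)
(2) = (b + 4)*(b^3 - 3*b^2 - 10*b) = (b - 5)*(b + 4)*(b^2 + 2*b) = b*(b - 5)*(b + 4)*(b + 2)
(3) = (p + 1)*(p + 4)
(4) = (y + 2)*(y^3 - 21*y - 20) = (y - 5)*(y + 2)*(y^2 + 5*y + 4) = (y - 5)*(y + 2)*(y + 4)*(y + 1)
(5) = (x - 4)*(x^3 - 4*x^2 - 5*x) = x*(x - 4)*(x^2 - 4*x - 5) = x*(x - 4)*(x + 1)*(x - 5)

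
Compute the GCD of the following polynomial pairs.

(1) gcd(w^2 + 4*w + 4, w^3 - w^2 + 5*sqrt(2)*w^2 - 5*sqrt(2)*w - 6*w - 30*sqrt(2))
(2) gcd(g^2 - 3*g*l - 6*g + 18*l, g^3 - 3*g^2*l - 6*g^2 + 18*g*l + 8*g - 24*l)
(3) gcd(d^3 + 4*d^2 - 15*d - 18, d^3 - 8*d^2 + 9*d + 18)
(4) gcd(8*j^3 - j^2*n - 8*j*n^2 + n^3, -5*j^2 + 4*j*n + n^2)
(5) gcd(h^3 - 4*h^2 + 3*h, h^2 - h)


(1) = gcd((w + 2)^2, (w - 3)*(w + 2)*(w + 5*sqrt(2))) = w + 2
(2) = g - 3*l
(3) = d^2 - 2*d - 3
(4) = gcd((-8*j + n)*(-j + n)*(j + n), (-j + n)*(5*j + n)) = j - n
(5) = h^2 - h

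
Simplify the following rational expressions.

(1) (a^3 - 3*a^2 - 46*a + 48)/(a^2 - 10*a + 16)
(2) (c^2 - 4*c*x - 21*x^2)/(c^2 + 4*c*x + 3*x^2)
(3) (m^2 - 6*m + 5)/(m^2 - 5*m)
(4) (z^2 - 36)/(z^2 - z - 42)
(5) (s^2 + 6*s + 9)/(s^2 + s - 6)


(1) = (a^2 + 5*a - 6)/(a - 2)
(2) = (c - 7*x)/(c + x)
(3) = (m - 1)/m
(4) = (z - 6)/(z - 7)
(5) = (s + 3)/(s - 2)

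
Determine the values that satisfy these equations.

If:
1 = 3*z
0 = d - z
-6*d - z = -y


Then:
d = 1/3
y = 7/3
z = 1/3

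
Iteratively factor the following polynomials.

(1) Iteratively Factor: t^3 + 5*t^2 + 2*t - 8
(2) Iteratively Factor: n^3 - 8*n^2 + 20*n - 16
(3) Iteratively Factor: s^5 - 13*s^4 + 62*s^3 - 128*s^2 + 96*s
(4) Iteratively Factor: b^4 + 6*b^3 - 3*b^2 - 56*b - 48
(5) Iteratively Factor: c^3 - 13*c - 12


(1) = (t + 4)*(t^2 + t - 2) = (t - 1)*(t + 4)*(t + 2)
(2) = (n - 2)*(n^2 - 6*n + 8) = (n - 4)*(n - 2)*(n - 2)
(3) = (s - 4)*(s^4 - 9*s^3 + 26*s^2 - 24*s) = (s - 4)*(s - 2)*(s^3 - 7*s^2 + 12*s) = (s - 4)^2*(s - 2)*(s^2 - 3*s) = s*(s - 4)^2*(s - 2)*(s - 3)
(4) = (b + 4)*(b^3 + 2*b^2 - 11*b - 12) = (b + 4)^2*(b^2 - 2*b - 3) = (b - 3)*(b + 4)^2*(b + 1)
(5) = (c - 4)*(c^2 + 4*c + 3) = (c - 4)*(c + 3)*(c + 1)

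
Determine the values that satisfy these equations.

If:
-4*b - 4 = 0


Then:
b = -1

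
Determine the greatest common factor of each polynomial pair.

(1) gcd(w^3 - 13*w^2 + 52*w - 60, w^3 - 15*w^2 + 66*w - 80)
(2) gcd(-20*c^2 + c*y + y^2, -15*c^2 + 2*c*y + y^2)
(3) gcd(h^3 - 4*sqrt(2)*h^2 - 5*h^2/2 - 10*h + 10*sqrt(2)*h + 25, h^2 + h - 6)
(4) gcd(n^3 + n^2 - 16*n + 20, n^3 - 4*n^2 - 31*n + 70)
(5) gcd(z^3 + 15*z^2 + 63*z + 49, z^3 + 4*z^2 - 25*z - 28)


(1) = w^2 - 7*w + 10
(2) = 5*c + y
(3) = 1
(4) = n^2 + 3*n - 10
(5) = z^2 + 8*z + 7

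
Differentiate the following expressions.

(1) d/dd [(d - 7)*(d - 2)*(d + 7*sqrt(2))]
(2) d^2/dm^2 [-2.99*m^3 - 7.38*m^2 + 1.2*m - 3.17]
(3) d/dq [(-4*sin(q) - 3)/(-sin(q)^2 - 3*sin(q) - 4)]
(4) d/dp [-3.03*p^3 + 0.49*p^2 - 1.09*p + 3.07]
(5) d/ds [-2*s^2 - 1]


(1) = 3*d^2 - 18*d + 14*sqrt(2)*d - 63*sqrt(2) + 14
(2) = -17.94*m - 14.76
(3) = (-4*sin(q)^2 - 6*sin(q) + 7)*cos(q)/(sin(q)^2 + 3*sin(q) + 4)^2
(4) = -9.09*p^2 + 0.98*p - 1.09
(5) = -4*s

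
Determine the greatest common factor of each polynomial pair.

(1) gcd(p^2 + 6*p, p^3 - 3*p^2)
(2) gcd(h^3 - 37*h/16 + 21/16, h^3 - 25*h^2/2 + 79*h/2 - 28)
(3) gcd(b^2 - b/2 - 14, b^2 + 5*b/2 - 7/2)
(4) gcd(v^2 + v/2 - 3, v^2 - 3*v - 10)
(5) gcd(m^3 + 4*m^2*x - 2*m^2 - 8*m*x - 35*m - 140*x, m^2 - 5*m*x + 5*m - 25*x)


(1) = gcd(p*(p + 6), p^2*(p - 3)) = p
(2) = gcd((h - 1)*(h - 3/4)*(h + 7/4), (h - 8)*(h - 7/2)*(h - 1)) = h - 1
(3) = b + 7/2
(4) = v + 2
(5) = m + 5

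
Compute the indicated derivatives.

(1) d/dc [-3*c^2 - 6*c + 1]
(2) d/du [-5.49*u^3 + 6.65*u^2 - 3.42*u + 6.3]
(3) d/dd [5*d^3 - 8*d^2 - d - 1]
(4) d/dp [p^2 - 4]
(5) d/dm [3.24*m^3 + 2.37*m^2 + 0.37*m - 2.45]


(1) = -6*c - 6
(2) = -16.47*u^2 + 13.3*u - 3.42
(3) = 15*d^2 - 16*d - 1
(4) = 2*p
(5) = 9.72*m^2 + 4.74*m + 0.37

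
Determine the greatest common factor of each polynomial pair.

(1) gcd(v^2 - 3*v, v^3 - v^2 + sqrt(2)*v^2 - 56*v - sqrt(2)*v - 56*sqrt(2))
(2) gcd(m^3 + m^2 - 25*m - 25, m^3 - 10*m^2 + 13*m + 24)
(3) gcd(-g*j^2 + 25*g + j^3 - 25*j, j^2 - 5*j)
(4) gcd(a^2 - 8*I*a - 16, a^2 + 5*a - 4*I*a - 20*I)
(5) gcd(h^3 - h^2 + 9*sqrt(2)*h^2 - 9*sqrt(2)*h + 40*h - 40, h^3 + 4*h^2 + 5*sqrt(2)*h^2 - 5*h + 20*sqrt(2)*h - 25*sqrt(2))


(1) = gcd(v*(v - 3), (v - 8)*(v + 7)*(v + sqrt(2))) = 1
(2) = m + 1
(3) = j - 5
(4) = gcd((a - 4*I)^2, (a + 5)*(a - 4*I)) = a - 4*I
(5) = gcd((h - 1)*(h + 4*sqrt(2))*(h + 5*sqrt(2)), (h - 1)*(h + 5)*(h + 5*sqrt(2))) = h^2 + h*(-1 + 5*sqrt(2)) - 5*sqrt(2)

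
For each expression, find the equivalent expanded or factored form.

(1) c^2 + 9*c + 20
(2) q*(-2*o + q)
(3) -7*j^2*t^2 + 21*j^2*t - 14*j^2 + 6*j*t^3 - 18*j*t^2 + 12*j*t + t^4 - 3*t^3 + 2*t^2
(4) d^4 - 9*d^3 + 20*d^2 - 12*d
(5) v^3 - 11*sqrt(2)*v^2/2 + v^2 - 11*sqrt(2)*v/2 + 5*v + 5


(1) = (c + 4)*(c + 5)
(2) = -2*o*q + q^2
(3) = (-j + t)*(7*j + t)*(t - 2)*(t - 1)
(4) = d*(d - 6)*(d - 2)*(d - 1)
(5) = (v + 1)*(v - 5*sqrt(2))*(v - sqrt(2)/2)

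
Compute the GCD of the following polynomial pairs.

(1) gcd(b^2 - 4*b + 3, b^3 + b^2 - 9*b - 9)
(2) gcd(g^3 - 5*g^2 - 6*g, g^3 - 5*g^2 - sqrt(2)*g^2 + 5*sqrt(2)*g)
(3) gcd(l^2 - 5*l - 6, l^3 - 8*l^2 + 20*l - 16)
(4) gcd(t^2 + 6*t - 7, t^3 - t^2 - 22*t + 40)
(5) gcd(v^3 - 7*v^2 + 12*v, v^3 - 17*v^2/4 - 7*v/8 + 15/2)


(1) = b - 3
(2) = gcd(g*(g - 6)*(g + 1), g*(g - 5)*(g - sqrt(2))) = g
(3) = gcd((l - 6)*(l + 1), (l - 4)*(l - 2)^2) = 1
(4) = gcd((t - 1)*(t + 7), (t - 4)*(t - 2)*(t + 5)) = 1
(5) = gcd(v*(v - 4)*(v - 3), (v - 4)*(v - 3/2)*(v + 5/4)) = v - 4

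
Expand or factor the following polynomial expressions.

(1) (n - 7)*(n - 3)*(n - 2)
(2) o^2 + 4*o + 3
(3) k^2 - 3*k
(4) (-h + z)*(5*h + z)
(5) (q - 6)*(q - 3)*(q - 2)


(1) = n^3 - 12*n^2 + 41*n - 42
(2) = (o + 1)*(o + 3)
(3) = k*(k - 3)
(4) = -5*h^2 + 4*h*z + z^2
(5) = q^3 - 11*q^2 + 36*q - 36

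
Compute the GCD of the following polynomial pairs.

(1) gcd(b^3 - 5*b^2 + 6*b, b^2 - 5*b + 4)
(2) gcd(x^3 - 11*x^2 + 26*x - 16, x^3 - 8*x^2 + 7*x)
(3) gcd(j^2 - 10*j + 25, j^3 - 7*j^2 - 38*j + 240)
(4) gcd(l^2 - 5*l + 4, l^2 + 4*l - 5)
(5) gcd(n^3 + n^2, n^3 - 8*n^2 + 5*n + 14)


(1) = gcd(b*(b - 3)*(b - 2), (b - 4)*(b - 1)) = 1
(2) = x - 1
(3) = gcd((j - 5)^2, (j - 8)*(j - 5)*(j + 6)) = j - 5
(4) = gcd((l - 4)*(l - 1), (l - 1)*(l + 5)) = l - 1
(5) = n + 1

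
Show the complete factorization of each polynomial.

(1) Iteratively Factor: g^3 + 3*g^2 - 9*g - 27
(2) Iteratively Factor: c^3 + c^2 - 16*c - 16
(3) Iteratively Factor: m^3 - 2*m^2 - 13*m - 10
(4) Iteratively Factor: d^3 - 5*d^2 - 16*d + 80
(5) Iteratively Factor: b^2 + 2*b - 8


(1) = (g + 3)*(g^2 - 9) = (g + 3)^2*(g - 3)
(2) = (c + 4)*(c^2 - 3*c - 4) = (c - 4)*(c + 4)*(c + 1)
(3) = (m - 5)*(m^2 + 3*m + 2) = (m - 5)*(m + 2)*(m + 1)
(4) = (d - 4)*(d^2 - d - 20) = (d - 5)*(d - 4)*(d + 4)
(5) = (b - 2)*(b + 4)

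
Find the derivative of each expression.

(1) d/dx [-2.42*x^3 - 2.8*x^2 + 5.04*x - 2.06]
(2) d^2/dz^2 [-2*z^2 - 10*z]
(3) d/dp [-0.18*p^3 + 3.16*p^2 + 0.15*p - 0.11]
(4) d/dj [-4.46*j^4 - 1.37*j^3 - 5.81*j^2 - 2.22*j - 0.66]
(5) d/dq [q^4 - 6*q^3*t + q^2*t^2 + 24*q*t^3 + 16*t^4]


(1) = -7.26*x^2 - 5.6*x + 5.04
(2) = -4
(3) = -0.54*p^2 + 6.32*p + 0.15
(4) = -17.84*j^3 - 4.11*j^2 - 11.62*j - 2.22
(5) = 4*q^3 - 18*q^2*t + 2*q*t^2 + 24*t^3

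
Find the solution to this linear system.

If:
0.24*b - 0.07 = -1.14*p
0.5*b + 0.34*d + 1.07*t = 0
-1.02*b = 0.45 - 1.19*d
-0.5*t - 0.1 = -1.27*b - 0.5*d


Then:
b = -0.07
d = 0.32
p = 0.08
t = -0.07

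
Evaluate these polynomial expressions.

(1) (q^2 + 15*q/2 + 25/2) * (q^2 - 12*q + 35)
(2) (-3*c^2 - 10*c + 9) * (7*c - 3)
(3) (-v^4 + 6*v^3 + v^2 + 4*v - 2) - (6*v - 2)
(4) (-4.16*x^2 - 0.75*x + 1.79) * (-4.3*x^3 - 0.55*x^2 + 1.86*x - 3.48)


(1) = q^4 - 9*q^3/2 - 85*q^2/2 + 225*q/2 + 875/2
(2) = -21*c^3 - 61*c^2 + 93*c - 27
(3) = -v^4 + 6*v^3 + v^2 - 2*v
(4) = 17.888*x^5 + 5.513*x^4 - 15.0221*x^3 + 12.0973*x^2 + 5.9394*x - 6.2292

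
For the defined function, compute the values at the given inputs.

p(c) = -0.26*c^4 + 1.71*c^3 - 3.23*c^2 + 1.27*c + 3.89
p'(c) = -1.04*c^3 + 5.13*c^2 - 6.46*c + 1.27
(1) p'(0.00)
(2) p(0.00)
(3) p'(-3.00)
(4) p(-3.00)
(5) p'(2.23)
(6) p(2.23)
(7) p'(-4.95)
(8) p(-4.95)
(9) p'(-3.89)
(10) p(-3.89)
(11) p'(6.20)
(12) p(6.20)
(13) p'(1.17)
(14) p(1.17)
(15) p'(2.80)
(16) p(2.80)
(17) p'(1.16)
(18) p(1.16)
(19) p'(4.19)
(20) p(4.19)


(1) = 1.27
(2) = 3.89
(3) = 94.90
(4) = -96.22
(5) = 0.84
(6) = 3.19
(7) = 285.08
(8) = -445.04
(9) = 165.25
(10) = -210.12
(11) = -89.45
(12) = -89.04
(13) = -0.93
(14) = 3.21
(15) = 0.57
(16) = 3.68
(17) = -0.94
(18) = 3.22
(19) = -12.24
(20) = -1.84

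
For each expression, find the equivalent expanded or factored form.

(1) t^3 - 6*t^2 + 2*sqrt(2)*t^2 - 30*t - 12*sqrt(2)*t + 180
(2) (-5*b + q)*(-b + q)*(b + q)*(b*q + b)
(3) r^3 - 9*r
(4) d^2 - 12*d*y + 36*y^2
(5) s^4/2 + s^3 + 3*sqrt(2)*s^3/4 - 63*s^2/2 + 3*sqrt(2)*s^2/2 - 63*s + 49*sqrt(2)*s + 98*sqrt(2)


(1) = (t - 6)*(t - 3*sqrt(2))*(t + 5*sqrt(2))
(2) = 5*b^4*q + 5*b^4 - b^3*q^2 - b^3*q - 5*b^2*q^3 - 5*b^2*q^2 + b*q^4 + b*q^3
(3) = r*(r - 3)*(r + 3)
(4) = (d - 6*y)^2
(5) = (s/2 + 1)*(s - 7*sqrt(2)/2)*(s - 2*sqrt(2))*(s + 7*sqrt(2))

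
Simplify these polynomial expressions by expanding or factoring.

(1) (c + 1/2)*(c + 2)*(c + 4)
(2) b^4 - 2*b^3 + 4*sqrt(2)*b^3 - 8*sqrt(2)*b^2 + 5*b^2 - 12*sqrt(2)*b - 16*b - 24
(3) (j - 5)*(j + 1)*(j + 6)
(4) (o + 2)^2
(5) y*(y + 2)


(1) = c^3 + 13*c^2/2 + 11*c + 4
(2) = (b - 3)*(b + 1)*(b + 2*sqrt(2))^2
(3) = j^3 + 2*j^2 - 29*j - 30
(4) = o^2 + 4*o + 4
(5) = y^2 + 2*y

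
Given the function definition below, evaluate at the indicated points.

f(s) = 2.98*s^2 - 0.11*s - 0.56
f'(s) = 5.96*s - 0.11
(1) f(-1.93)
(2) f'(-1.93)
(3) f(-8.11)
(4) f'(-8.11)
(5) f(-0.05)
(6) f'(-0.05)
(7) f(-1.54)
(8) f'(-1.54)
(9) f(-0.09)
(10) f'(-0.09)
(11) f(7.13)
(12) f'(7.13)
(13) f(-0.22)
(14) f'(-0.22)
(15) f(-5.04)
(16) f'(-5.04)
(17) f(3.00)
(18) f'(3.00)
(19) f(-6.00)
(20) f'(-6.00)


(1) = 10.75
(2) = -11.61
(3) = 196.33
(4) = -48.45
(5) = -0.55
(6) = -0.41
(7) = 6.68
(8) = -9.29
(9) = -0.53
(10) = -0.65
(11) = 150.15
(12) = 42.38
(13) = -0.39
(14) = -1.42
(15) = 75.69
(16) = -30.15
(17) = 25.93
(18) = 17.77
(19) = 107.38
(20) = -35.87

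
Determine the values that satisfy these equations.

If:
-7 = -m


Then:
m = 7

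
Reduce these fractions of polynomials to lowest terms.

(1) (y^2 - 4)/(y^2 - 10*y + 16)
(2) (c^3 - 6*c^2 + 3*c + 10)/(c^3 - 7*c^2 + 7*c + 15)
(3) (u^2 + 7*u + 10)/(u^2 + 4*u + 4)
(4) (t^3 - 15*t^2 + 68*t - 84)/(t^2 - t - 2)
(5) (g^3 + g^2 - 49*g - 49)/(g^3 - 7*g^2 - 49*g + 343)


(1) = (y + 2)/(y - 8)
(2) = (c - 2)/(c - 3)
(3) = (u + 5)/(u + 2)
(4) = (t^2 - 13*t + 42)/(t + 1)
(5) = (g + 1)/(g - 7)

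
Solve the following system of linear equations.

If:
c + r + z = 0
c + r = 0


Then:
c = -r
z = 0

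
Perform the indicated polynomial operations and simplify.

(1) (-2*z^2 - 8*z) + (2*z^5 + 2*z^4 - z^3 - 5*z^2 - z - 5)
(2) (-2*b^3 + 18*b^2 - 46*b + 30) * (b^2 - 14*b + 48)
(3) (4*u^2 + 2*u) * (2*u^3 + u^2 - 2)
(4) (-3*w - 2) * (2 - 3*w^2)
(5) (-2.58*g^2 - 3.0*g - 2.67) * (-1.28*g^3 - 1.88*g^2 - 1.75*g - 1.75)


(1) = 2*z^5 + 2*z^4 - z^3 - 7*z^2 - 9*z - 5
(2) = -2*b^5 + 46*b^4 - 394*b^3 + 1538*b^2 - 2628*b + 1440
(3) = 8*u^5 + 8*u^4 + 2*u^3 - 8*u^2 - 4*u
(4) = 9*w^3 + 6*w^2 - 6*w - 4
(5) = 3.3024*g^5 + 8.6904*g^4 + 13.5726*g^3 + 14.7846*g^2 + 9.9225*g + 4.6725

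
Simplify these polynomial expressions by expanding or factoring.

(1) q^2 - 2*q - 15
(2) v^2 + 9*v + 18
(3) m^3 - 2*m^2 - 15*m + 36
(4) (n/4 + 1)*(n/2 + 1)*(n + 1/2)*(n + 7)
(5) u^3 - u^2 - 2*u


(1) = (q - 5)*(q + 3)
(2) = (v + 3)*(v + 6)
(3) = (m - 3)^2*(m + 4)
(4) = n^4/8 + 27*n^3/16 + 113*n^2/16 + 81*n/8 + 7/2
(5) = u*(u - 2)*(u + 1)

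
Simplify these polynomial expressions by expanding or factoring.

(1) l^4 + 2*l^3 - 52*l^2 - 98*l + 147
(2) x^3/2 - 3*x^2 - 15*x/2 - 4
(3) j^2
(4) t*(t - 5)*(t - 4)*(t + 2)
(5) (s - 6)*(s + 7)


(1) = (l - 7)*(l - 1)*(l + 3)*(l + 7)
(2) = (x/2 + 1/2)*(x - 8)*(x + 1)
(3) = j^2
(4) = t^4 - 7*t^3 + 2*t^2 + 40*t
(5) = s^2 + s - 42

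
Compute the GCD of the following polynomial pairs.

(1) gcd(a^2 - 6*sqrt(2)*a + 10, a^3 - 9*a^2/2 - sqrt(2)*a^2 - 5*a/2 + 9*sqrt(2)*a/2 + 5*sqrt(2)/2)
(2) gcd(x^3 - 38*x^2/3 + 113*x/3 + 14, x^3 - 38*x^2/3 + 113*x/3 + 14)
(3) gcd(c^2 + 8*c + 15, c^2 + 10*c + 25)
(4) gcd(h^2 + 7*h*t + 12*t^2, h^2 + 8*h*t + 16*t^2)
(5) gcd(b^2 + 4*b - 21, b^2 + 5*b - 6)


(1) = a - sqrt(2)
(2) = x^3 - 38*x^2/3 + 113*x/3 + 14
(3) = gcd((c + 3)*(c + 5), (c + 5)^2) = c + 5
(4) = gcd((h + 3*t)*(h + 4*t), (h + 4*t)^2) = h + 4*t
(5) = 1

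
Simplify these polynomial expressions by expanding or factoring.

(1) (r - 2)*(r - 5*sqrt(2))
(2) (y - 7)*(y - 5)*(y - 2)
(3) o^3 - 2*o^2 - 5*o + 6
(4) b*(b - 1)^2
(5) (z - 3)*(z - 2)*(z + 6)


(1) = r^2 - 5*sqrt(2)*r - 2*r + 10*sqrt(2)
(2) = y^3 - 14*y^2 + 59*y - 70
(3) = (o - 3)*(o - 1)*(o + 2)
(4) = b^3 - 2*b^2 + b
(5) = z^3 + z^2 - 24*z + 36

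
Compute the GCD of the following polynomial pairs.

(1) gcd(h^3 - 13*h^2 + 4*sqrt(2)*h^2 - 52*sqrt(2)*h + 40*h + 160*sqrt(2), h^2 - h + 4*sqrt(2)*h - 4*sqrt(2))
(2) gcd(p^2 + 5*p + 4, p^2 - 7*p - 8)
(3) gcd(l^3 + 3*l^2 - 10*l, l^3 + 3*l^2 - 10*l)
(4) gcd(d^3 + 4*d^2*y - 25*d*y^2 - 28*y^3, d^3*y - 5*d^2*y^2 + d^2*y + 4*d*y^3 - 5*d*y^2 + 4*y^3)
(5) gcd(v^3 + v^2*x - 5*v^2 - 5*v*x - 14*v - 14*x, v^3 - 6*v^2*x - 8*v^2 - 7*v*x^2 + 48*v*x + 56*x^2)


(1) = gcd((h - 8)*(h - 5)*(h + 4*sqrt(2)), (h - 1)*(h + 4*sqrt(2))) = h + 4*sqrt(2)
(2) = gcd((p + 1)*(p + 4), (p - 8)*(p + 1)) = p + 1
(3) = l^3 + 3*l^2 - 10*l
(4) = -d + 4*y
(5) = v + x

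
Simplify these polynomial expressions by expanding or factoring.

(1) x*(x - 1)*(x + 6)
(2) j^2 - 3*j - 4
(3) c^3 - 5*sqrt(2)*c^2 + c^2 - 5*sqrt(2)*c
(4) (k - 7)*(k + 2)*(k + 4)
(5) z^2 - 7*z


(1) = x^3 + 5*x^2 - 6*x
(2) = (j - 4)*(j + 1)
(3) = c*(c + 1)*(c - 5*sqrt(2))
(4) = k^3 - k^2 - 34*k - 56
(5) = z*(z - 7)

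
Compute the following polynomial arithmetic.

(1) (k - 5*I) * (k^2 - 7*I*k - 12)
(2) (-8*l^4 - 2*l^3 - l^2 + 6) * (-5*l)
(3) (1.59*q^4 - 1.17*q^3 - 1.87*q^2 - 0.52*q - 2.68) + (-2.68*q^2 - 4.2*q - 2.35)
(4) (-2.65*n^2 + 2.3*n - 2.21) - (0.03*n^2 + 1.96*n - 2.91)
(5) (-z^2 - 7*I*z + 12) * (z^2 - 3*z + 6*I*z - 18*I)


(1) = k^3 - 12*I*k^2 - 47*k + 60*I
(2) = 40*l^5 + 10*l^4 + 5*l^3 - 30*l
(3) = 1.59*q^4 - 1.17*q^3 - 4.55*q^2 - 4.72*q - 5.03
(4) = -2.68*n^2 + 0.34*n + 0.7
(5) = -z^4 + 3*z^3 - 13*I*z^3 + 54*z^2 + 39*I*z^2 - 162*z + 72*I*z - 216*I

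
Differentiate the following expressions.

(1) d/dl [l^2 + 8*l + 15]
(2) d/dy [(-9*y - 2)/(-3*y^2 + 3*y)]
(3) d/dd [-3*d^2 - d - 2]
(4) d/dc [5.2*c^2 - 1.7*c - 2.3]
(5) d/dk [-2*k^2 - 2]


(1) = 2*l + 8
(2) = (-9*y^2 - 4*y + 2)/(3*y^2*(y^2 - 2*y + 1))
(3) = -6*d - 1
(4) = 10.4*c - 1.7
(5) = -4*k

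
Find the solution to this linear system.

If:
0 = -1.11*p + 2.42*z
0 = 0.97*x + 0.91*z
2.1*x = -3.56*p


Then:
p = 0.00
x = 0.00
z = 0.00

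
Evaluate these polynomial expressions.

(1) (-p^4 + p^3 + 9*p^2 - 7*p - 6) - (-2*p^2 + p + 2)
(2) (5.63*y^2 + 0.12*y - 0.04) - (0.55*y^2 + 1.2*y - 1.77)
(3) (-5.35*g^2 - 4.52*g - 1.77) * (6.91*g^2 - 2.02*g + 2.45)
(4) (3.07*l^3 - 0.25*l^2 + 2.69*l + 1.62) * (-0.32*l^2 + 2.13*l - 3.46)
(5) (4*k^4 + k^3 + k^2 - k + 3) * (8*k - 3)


(1) = -p^4 + p^3 + 11*p^2 - 8*p - 8
(2) = 5.08*y^2 - 1.08*y + 1.73
(3) = -36.9685*g^4 - 20.4262*g^3 - 16.2078*g^2 - 7.4986*g - 4.3365
(4) = -0.9824*l^5 + 6.6191*l^4 - 12.0155*l^3 + 6.0763*l^2 - 5.8568*l - 5.6052
(5) = 32*k^5 - 4*k^4 + 5*k^3 - 11*k^2 + 27*k - 9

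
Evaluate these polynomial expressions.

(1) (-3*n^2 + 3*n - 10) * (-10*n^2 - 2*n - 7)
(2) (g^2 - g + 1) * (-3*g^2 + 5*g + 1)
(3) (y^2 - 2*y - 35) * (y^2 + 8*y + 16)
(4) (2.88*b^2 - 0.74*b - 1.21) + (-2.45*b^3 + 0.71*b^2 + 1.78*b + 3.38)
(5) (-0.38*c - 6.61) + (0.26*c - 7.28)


(1) = 30*n^4 - 24*n^3 + 115*n^2 - n + 70
(2) = -3*g^4 + 8*g^3 - 7*g^2 + 4*g + 1
(3) = y^4 + 6*y^3 - 35*y^2 - 312*y - 560
(4) = -2.45*b^3 + 3.59*b^2 + 1.04*b + 2.17
(5) = -0.12*c - 13.89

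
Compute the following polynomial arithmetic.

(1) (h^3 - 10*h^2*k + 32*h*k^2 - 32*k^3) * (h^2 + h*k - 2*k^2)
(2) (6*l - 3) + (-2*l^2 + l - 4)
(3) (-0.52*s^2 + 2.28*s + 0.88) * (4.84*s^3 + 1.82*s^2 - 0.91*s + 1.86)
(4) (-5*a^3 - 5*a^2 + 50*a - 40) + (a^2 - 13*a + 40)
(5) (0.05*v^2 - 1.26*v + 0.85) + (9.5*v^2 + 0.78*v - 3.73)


(1) = h^5 - 9*h^4*k + 20*h^3*k^2 + 20*h^2*k^3 - 96*h*k^4 + 64*k^5
(2) = -2*l^2 + 7*l - 7
(3) = -2.5168*s^5 + 10.0888*s^4 + 8.882*s^3 - 1.4404*s^2 + 3.44*s + 1.6368
(4) = -5*a^3 - 4*a^2 + 37*a
(5) = 9.55*v^2 - 0.48*v - 2.88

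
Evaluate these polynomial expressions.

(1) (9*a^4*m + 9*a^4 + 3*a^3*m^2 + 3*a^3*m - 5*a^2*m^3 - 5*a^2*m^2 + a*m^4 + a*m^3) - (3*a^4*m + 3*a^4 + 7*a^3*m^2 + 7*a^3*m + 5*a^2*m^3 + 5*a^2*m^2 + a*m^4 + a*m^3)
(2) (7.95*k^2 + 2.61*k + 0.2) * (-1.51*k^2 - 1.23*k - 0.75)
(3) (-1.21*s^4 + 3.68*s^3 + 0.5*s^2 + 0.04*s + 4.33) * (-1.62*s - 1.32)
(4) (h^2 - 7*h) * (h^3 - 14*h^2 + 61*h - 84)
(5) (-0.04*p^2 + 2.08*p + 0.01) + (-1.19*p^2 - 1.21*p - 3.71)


(1) = 6*a^4*m + 6*a^4 - 4*a^3*m^2 - 4*a^3*m - 10*a^2*m^3 - 10*a^2*m^2
(2) = -12.0045*k^4 - 13.7196*k^3 - 9.4748*k^2 - 2.2035*k - 0.15
(3) = 1.9602*s^5 - 4.3644*s^4 - 5.6676*s^3 - 0.7248*s^2 - 7.0674*s - 5.7156
(4) = h^5 - 21*h^4 + 159*h^3 - 511*h^2 + 588*h
(5) = -1.23*p^2 + 0.87*p - 3.7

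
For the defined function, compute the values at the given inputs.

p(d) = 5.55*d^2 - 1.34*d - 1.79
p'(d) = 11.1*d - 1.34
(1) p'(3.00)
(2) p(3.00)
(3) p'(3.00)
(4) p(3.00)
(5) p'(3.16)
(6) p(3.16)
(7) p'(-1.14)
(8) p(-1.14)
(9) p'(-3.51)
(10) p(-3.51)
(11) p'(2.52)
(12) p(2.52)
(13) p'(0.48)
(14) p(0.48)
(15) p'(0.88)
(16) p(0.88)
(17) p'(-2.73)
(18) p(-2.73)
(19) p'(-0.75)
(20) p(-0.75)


(1) = 31.96
(2) = 44.14
(3) = 31.96
(4) = 44.14
(5) = 33.74
(6) = 49.40
(7) = -13.99
(8) = 6.95
(9) = -40.30
(10) = 71.29
(11) = 26.63
(12) = 30.08
(13) = 3.99
(14) = -1.15
(15) = 8.43
(16) = 1.33
(17) = -31.64
(18) = 43.23
(19) = -9.66
(20) = 2.34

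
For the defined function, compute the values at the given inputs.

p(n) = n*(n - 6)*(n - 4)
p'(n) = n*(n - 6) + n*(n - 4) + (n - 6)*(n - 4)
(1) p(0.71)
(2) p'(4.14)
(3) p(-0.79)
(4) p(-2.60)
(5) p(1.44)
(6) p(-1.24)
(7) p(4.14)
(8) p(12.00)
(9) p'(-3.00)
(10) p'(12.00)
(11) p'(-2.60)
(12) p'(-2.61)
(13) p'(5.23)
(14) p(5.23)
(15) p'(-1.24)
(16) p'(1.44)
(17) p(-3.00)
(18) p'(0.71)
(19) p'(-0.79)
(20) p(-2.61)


(1) = 12.36
(2) = -7.38
(3) = -25.69
(4) = -147.58
(5) = 16.81
(6) = -47.04
(7) = -1.08
(8) = 576.00
(9) = 111.00
(10) = 216.00
(11) = 96.28
(12) = 96.64
(13) = 1.46
(14) = -4.95
(15) = 53.41
(16) = 1.42
(17) = -189.00
(18) = 11.31
(19) = 41.67
(20) = -148.54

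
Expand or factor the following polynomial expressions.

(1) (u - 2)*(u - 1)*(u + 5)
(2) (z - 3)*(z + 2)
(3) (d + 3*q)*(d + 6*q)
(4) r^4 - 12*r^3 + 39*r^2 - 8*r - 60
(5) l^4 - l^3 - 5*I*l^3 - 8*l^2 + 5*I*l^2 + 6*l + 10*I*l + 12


(1) = u^3 + 2*u^2 - 13*u + 10
(2) = z^2 - z - 6
(3) = d^2 + 9*d*q + 18*q^2
(4) = (r - 6)*(r - 5)*(r - 2)*(r + 1)
(5) = (l - 2)*(l + 1)*(l - 3*I)*(l - 2*I)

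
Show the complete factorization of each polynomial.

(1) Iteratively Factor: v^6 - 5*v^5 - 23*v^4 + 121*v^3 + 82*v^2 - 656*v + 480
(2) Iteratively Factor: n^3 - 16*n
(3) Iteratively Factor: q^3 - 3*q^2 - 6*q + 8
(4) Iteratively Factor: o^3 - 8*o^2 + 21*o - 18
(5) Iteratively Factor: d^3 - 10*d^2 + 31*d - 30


(1) = (v - 1)*(v^5 - 4*v^4 - 27*v^3 + 94*v^2 + 176*v - 480) = (v - 1)*(v + 3)*(v^4 - 7*v^3 - 6*v^2 + 112*v - 160) = (v - 2)*(v - 1)*(v + 3)*(v^3 - 5*v^2 - 16*v + 80) = (v - 2)*(v - 1)*(v + 3)*(v + 4)*(v^2 - 9*v + 20) = (v - 5)*(v - 2)*(v - 1)*(v + 3)*(v + 4)*(v - 4)
(2) = (n - 4)*(n^2 + 4*n) = n*(n - 4)*(n + 4)
(3) = (q - 4)*(q^2 + q - 2) = (q - 4)*(q + 2)*(q - 1)
(4) = (o - 3)*(o^2 - 5*o + 6) = (o - 3)^2*(o - 2)
(5) = (d - 5)*(d^2 - 5*d + 6) = (d - 5)*(d - 3)*(d - 2)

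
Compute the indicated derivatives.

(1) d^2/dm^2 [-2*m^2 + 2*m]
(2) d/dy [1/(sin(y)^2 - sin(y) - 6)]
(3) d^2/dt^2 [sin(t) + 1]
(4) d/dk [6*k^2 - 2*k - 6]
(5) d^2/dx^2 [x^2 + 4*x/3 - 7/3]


(1) = -4
(2) = (1 - 2*sin(y))*cos(y)/(sin(y) + cos(y)^2 + 5)^2
(3) = -sin(t)
(4) = 12*k - 2
(5) = 2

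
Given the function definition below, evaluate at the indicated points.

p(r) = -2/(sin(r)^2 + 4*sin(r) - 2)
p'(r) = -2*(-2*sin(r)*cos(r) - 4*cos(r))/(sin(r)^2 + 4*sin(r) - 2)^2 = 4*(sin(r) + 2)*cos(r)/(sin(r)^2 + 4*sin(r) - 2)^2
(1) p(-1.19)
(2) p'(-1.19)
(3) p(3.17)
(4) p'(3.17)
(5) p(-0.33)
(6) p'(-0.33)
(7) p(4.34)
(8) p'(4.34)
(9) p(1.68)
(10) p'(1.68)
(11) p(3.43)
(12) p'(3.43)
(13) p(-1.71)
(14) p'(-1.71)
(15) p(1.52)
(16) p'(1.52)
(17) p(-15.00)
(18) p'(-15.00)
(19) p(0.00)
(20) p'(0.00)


(1) = 0.41
(2) = 0.07
(3) = 0.95
(4) = -1.77
(5) = 0.63
(6) = 0.62
(7) = 0.41
(8) = -0.07
(9) = -0.67
(10) = -0.15
(11) = 0.65
(12) = -0.70
(13) = 0.40
(14) = -0.02
(15) = -0.67
(16) = 0.07
(17) = 0.48
(18) = -0.23
(19) = 1.00
(20) = 2.00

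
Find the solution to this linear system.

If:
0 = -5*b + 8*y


Then:
b = 8*y/5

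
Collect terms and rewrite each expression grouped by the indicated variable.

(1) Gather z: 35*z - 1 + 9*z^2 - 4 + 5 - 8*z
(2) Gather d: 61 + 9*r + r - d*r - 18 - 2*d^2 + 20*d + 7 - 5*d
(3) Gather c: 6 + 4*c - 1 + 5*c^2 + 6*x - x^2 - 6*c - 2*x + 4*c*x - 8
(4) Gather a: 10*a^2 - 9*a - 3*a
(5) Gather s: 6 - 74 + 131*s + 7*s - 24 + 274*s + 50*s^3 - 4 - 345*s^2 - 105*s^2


(1) = 9*z^2 + 27*z
(2) = -2*d^2 + d*(15 - r) + 10*r + 50
(3) = 5*c^2 + c*(4*x - 2) - x^2 + 4*x - 3
(4) = 10*a^2 - 12*a
(5) = 50*s^3 - 450*s^2 + 412*s - 96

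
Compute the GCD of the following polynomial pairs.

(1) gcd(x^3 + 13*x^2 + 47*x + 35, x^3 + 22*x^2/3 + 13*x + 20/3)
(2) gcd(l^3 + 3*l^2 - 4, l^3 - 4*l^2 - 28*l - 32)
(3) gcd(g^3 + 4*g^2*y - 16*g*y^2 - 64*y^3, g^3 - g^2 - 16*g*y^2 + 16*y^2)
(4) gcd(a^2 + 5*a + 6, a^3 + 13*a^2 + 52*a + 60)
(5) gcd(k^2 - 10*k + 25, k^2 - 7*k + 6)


(1) = gcd((x + 1)*(x + 5)*(x + 7), (x + 1)*(x + 4/3)*(x + 5)) = x^2 + 6*x + 5
(2) = l^2 + 4*l + 4
(3) = gcd((g - 4*y)*(g + 4*y)^2, (g - 1)*(g - 4*y)*(g + 4*y)) = -g^2 + 16*y^2
(4) = a + 2
(5) = 1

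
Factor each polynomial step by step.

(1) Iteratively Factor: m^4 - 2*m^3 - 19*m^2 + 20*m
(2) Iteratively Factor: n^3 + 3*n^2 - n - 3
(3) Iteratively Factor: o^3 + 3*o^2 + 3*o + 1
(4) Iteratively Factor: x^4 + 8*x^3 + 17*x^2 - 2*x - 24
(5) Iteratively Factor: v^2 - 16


(1) = (m - 1)*(m^3 - m^2 - 20*m) = m*(m - 1)*(m^2 - m - 20) = m*(m - 1)*(m + 4)*(m - 5)
(2) = (n + 3)*(n^2 - 1) = (n - 1)*(n + 3)*(n + 1)
(3) = (o + 1)*(o^2 + 2*o + 1) = (o + 1)^2*(o + 1)
(4) = (x + 3)*(x^3 + 5*x^2 + 2*x - 8) = (x - 1)*(x + 3)*(x^2 + 6*x + 8) = (x - 1)*(x + 2)*(x + 3)*(x + 4)
(5) = (v + 4)*(v - 4)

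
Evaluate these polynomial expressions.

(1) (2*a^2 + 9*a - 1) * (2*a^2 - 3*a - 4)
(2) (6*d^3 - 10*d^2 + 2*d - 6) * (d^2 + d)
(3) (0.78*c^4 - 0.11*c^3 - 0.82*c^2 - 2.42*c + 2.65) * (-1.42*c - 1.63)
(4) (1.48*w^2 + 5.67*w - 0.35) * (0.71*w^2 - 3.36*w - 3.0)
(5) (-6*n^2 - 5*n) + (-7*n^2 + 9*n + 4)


(1) = 4*a^4 + 12*a^3 - 37*a^2 - 33*a + 4
(2) = 6*d^5 - 4*d^4 - 8*d^3 - 4*d^2 - 6*d
(3) = -1.1076*c^5 - 1.1152*c^4 + 1.3437*c^3 + 4.773*c^2 + 0.1816*c - 4.3195
(4) = 1.0508*w^4 - 0.9471*w^3 - 23.7397*w^2 - 15.834*w + 1.05
(5) = -13*n^2 + 4*n + 4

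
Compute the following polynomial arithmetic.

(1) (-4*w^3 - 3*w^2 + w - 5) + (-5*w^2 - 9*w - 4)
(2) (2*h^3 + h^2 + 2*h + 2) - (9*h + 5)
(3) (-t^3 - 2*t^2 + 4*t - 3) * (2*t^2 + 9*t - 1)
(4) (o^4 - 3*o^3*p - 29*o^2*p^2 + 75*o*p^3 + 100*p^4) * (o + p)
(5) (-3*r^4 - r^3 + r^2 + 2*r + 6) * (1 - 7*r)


(1) = -4*w^3 - 8*w^2 - 8*w - 9
(2) = 2*h^3 + h^2 - 7*h - 3
(3) = -2*t^5 - 13*t^4 - 9*t^3 + 32*t^2 - 31*t + 3
(4) = o^5 - 2*o^4*p - 32*o^3*p^2 + 46*o^2*p^3 + 175*o*p^4 + 100*p^5
(5) = 21*r^5 + 4*r^4 - 8*r^3 - 13*r^2 - 40*r + 6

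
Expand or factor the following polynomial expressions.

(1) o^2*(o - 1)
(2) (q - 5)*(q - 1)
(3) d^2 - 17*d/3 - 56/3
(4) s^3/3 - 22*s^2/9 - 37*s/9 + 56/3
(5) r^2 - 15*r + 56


(1) = o^3 - o^2
(2) = q^2 - 6*q + 5
(3) = (d - 8)*(d + 7/3)
(4) = (s/3 + 1)*(s - 8)*(s - 7/3)
(5) = (r - 8)*(r - 7)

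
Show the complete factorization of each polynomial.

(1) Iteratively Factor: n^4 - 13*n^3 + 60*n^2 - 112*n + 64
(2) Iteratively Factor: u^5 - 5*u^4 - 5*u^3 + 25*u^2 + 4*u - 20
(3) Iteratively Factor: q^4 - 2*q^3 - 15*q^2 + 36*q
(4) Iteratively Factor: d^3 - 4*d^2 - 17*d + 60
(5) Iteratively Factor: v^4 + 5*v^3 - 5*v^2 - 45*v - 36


(1) = (n - 4)*(n^3 - 9*n^2 + 24*n - 16) = (n - 4)^2*(n^2 - 5*n + 4) = (n - 4)^2*(n - 1)*(n - 4)
(2) = (u + 2)*(u^4 - 7*u^3 + 9*u^2 + 7*u - 10) = (u - 1)*(u + 2)*(u^3 - 6*u^2 + 3*u + 10) = (u - 1)*(u + 1)*(u + 2)*(u^2 - 7*u + 10) = (u - 5)*(u - 1)*(u + 1)*(u + 2)*(u - 2)
(3) = (q + 4)*(q^3 - 6*q^2 + 9*q) = (q - 3)*(q + 4)*(q^2 - 3*q) = (q - 3)^2*(q + 4)*(q)
(4) = (d - 3)*(d^2 - d - 20) = (d - 5)*(d - 3)*(d + 4)
(5) = (v + 4)*(v^3 + v^2 - 9*v - 9) = (v + 1)*(v + 4)*(v^2 - 9) = (v - 3)*(v + 1)*(v + 4)*(v + 3)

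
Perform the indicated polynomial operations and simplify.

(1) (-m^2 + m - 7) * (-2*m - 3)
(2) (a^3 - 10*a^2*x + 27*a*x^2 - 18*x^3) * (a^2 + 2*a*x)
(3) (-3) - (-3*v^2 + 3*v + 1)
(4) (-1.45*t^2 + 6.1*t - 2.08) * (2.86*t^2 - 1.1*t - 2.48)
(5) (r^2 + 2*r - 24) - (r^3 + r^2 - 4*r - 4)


(1) = 2*m^3 + m^2 + 11*m + 21
(2) = a^5 - 8*a^4*x + 7*a^3*x^2 + 36*a^2*x^3 - 36*a*x^4
(3) = 3*v^2 - 3*v - 4
(4) = -4.147*t^4 + 19.041*t^3 - 9.0628*t^2 - 12.84*t + 5.1584
(5) = -r^3 + 6*r - 20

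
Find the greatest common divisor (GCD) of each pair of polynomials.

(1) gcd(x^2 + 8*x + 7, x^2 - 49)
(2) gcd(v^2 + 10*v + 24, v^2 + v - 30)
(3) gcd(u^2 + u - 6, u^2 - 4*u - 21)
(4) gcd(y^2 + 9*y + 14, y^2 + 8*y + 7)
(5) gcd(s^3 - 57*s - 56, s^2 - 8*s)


(1) = gcd((x + 1)*(x + 7), (x - 7)*(x + 7)) = x + 7
(2) = gcd((v + 4)*(v + 6), (v - 5)*(v + 6)) = v + 6
(3) = u + 3
(4) = gcd((y + 2)*(y + 7), (y + 1)*(y + 7)) = y + 7
(5) = gcd((s - 8)*(s + 1)*(s + 7), s*(s - 8)) = s - 8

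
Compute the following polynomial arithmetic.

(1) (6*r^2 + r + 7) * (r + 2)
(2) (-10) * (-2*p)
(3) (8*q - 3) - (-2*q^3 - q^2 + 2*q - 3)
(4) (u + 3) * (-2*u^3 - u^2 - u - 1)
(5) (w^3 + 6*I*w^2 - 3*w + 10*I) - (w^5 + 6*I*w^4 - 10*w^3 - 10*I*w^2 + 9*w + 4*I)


(1) = 6*r^3 + 13*r^2 + 9*r + 14
(2) = 20*p
(3) = 2*q^3 + q^2 + 6*q
(4) = -2*u^4 - 7*u^3 - 4*u^2 - 4*u - 3
(5) = -w^5 - 6*I*w^4 + 11*w^3 + 16*I*w^2 - 12*w + 6*I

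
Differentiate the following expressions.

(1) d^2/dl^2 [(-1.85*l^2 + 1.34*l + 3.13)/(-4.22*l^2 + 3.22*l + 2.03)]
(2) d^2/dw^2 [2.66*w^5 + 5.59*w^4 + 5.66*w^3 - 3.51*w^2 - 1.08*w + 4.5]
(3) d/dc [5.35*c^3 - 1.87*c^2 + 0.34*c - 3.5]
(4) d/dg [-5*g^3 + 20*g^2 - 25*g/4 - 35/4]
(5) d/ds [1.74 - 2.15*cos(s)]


(1) = (2.550568*l^3 - 239.352492*l^2 + 186.314688*l - 85.767682)/(75.151448*l^6 - 172.029144*l^5 + 22.810788*l^4 + 132.120464*l^3 - 10.972962*l^2 - 39.807894*l - 8.365427)
(2) = 53.2*w^3 + 67.08*w^2 + 33.96*w - 7.02
(3) = 16.05*c^2 - 3.74*c + 0.34
(4) = -15*g^2 + 40*g - 25/4
(5) = 2.15*sin(s)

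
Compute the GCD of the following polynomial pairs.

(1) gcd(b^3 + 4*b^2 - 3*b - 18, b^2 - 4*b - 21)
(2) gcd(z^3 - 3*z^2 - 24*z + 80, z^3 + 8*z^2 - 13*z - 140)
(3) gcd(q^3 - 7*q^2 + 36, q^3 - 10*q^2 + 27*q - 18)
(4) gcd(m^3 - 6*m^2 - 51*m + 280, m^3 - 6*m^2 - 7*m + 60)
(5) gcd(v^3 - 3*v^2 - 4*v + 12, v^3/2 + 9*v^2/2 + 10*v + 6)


(1) = gcd((b - 2)*(b + 3)^2, (b - 7)*(b + 3)) = b + 3
(2) = z^2 + z - 20
(3) = gcd((q - 6)*(q - 3)*(q + 2), (q - 6)*(q - 3)*(q - 1)) = q^2 - 9*q + 18
(4) = m - 5
(5) = v + 2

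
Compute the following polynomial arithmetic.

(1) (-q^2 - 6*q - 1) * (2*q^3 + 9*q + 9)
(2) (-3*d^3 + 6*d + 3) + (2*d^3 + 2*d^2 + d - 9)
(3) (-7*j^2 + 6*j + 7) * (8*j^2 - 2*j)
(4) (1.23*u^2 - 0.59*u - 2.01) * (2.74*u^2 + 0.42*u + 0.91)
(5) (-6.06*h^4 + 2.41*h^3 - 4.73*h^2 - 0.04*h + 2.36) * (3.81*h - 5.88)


(1) = -2*q^5 - 12*q^4 - 11*q^3 - 63*q^2 - 63*q - 9
(2) = -d^3 + 2*d^2 + 7*d - 6
(3) = -56*j^4 + 62*j^3 + 44*j^2 - 14*j
(4) = 3.3702*u^4 - 1.1*u^3 - 4.6359*u^2 - 1.3811*u - 1.8291
(5) = -23.0886*h^5 + 44.8149*h^4 - 32.1921*h^3 + 27.66*h^2 + 9.2268*h - 13.8768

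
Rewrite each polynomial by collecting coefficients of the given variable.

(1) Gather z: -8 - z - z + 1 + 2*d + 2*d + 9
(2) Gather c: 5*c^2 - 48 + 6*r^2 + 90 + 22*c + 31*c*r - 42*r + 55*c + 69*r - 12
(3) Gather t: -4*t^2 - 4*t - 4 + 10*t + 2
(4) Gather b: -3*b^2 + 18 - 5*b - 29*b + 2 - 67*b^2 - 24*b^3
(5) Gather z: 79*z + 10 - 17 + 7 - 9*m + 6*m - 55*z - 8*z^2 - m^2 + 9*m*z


(1) = 4*d - 2*z + 2
(2) = 5*c^2 + c*(31*r + 77) + 6*r^2 + 27*r + 30
(3) = -4*t^2 + 6*t - 2
(4) = -24*b^3 - 70*b^2 - 34*b + 20
(5) = -m^2 - 3*m - 8*z^2 + z*(9*m + 24)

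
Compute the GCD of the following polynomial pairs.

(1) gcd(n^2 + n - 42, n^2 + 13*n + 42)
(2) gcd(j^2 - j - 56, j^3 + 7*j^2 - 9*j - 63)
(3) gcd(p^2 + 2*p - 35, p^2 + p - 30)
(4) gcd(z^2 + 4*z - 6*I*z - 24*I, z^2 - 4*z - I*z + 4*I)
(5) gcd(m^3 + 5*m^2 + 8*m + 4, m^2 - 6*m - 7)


(1) = n + 7
(2) = j + 7
(3) = p - 5
(4) = gcd((z + 4)*(z - 6*I), (z - 4)*(z - I)) = 1
(5) = gcd((m + 1)*(m + 2)^2, (m - 7)*(m + 1)) = m + 1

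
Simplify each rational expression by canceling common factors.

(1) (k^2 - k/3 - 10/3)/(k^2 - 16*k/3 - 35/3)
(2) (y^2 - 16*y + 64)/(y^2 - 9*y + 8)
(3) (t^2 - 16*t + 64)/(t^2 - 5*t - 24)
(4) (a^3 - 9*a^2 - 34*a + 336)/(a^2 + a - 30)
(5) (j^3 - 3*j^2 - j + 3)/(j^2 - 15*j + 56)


(1) = (k - 2)/(k - 7)
(2) = (y - 8)/(y - 1)
(3) = (t - 8)/(t + 3)
(4) = (a^2 - 15*a + 56)/(a - 5)
(5) = (j^3 - 3*j^2 - j + 3)/(j^2 - 15*j + 56)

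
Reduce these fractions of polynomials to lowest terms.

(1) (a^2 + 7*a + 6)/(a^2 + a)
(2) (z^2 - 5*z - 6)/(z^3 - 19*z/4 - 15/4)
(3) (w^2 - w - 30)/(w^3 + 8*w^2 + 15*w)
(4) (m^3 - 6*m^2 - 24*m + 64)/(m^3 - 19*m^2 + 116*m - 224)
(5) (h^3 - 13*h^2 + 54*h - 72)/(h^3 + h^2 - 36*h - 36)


(1) = (a + 6)/a
(2) = (4*z - 24)/(4*z^2 - 4*z - 15)
(3) = (w - 6)/(w^2 + 3*w)
(4) = (m^2 + 2*m - 8)/(m^2 - 11*m + 28)
(5) = (h^2 - 7*h + 12)/(h^2 + 7*h + 6)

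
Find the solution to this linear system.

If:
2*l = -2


Then:
l = -1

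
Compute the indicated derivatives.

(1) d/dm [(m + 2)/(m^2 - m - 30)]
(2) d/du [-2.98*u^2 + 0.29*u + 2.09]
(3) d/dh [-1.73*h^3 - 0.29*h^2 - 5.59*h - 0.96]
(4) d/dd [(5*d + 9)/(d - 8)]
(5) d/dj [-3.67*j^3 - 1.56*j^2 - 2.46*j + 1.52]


(1) = (m^2 - m - (m + 2)*(2*m - 1) - 30)/(-m^2 + m + 30)^2
(2) = 0.29 - 5.96*u
(3) = -5.19*h^2 - 0.58*h - 5.59
(4) = -49/(d - 8)^2
(5) = -11.01*j^2 - 3.12*j - 2.46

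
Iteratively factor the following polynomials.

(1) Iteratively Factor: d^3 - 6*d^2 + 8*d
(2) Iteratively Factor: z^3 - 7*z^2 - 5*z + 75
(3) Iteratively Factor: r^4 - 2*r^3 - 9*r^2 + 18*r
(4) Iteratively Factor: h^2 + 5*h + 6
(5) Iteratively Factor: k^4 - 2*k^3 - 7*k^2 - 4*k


(1) = (d - 4)*(d^2 - 2*d) = d*(d - 4)*(d - 2)
(2) = (z - 5)*(z^2 - 2*z - 15) = (z - 5)*(z + 3)*(z - 5)
(3) = (r)*(r^3 - 2*r^2 - 9*r + 18) = r*(r - 2)*(r^2 - 9) = r*(r - 2)*(r + 3)*(r - 3)
(4) = (h + 3)*(h + 2)
(5) = (k + 1)*(k^3 - 3*k^2 - 4*k) = (k + 1)^2*(k^2 - 4*k) = (k - 4)*(k + 1)^2*(k)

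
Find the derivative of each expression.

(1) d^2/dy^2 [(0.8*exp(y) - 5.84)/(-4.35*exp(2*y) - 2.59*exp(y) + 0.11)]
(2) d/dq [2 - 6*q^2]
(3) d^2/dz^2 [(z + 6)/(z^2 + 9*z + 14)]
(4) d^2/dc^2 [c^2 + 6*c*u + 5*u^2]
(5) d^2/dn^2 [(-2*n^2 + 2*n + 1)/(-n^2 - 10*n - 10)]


(1) = (-15.138*exp(4*y) + 451.0428*exp(3*y) + 195.09228*exp(2*y) + 50.125144*exp(y) + 1.654136)*exp(y)/(82.312875*exp(6*y) + 147.027825*exp(5*y) + 81.29628*exp(4*y) + 9.938089*exp(3*y) - 2.055768*exp(2*y) + 0.094017*exp(y) - 0.001331)
(2) = -12*q
(3) = 2*(-3*(z + 5)*(z^2 + 9*z + 14) + (z + 6)*(2*z + 9)^2)/(z^2 + 9*z + 14)^3
(4) = 2
(5) = 2*(-22*n^3 - 63*n^2 + 30*n + 310)/(n^6 + 30*n^5 + 330*n^4 + 1600*n^3 + 3300*n^2 + 3000*n + 1000)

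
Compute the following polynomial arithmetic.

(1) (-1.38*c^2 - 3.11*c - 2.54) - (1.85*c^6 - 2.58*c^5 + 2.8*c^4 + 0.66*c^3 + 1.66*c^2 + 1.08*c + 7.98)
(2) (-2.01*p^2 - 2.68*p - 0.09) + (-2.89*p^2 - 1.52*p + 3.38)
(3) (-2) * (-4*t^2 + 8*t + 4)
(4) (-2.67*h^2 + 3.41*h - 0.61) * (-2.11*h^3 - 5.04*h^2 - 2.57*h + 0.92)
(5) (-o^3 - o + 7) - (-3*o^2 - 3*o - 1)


(1) = -1.85*c^6 + 2.58*c^5 - 2.8*c^4 - 0.66*c^3 - 3.04*c^2 - 4.19*c - 10.52
(2) = -4.9*p^2 - 4.2*p + 3.29
(3) = 8*t^2 - 16*t - 8
(4) = 5.6337*h^5 + 6.2617*h^4 - 9.0374*h^3 - 8.1457*h^2 + 4.7049*h - 0.5612
(5) = -o^3 + 3*o^2 + 2*o + 8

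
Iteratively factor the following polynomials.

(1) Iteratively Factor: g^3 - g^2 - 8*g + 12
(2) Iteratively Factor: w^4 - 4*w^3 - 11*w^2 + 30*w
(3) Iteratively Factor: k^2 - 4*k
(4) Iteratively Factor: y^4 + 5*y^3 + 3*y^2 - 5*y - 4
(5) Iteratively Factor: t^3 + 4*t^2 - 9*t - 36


(1) = (g - 2)*(g^2 + g - 6) = (g - 2)*(g + 3)*(g - 2)
(2) = (w)*(w^3 - 4*w^2 - 11*w + 30) = w*(w + 3)*(w^2 - 7*w + 10) = w*(w - 5)*(w + 3)*(w - 2)
(3) = (k)*(k - 4)
(4) = (y + 4)*(y^3 + y^2 - y - 1) = (y - 1)*(y + 4)*(y^2 + 2*y + 1) = (y - 1)*(y + 1)*(y + 4)*(y + 1)
(5) = (t + 4)*(t^2 - 9) = (t - 3)*(t + 4)*(t + 3)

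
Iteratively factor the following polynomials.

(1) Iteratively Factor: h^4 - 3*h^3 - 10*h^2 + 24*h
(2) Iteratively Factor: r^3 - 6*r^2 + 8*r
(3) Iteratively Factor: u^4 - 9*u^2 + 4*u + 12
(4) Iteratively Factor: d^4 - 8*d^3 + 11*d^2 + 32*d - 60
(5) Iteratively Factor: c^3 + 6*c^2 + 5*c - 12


(1) = (h - 2)*(h^3 - h^2 - 12*h) = (h - 4)*(h - 2)*(h^2 + 3*h) = (h - 4)*(h - 2)*(h + 3)*(h)
(2) = (r - 4)*(r^2 - 2*r) = (r - 4)*(r - 2)*(r)
(3) = (u - 2)*(u^3 + 2*u^2 - 5*u - 6) = (u - 2)*(u + 3)*(u^2 - u - 2) = (u - 2)^2*(u + 3)*(u + 1)
(4) = (d - 2)*(d^3 - 6*d^2 - d + 30) = (d - 5)*(d - 2)*(d^2 - d - 6) = (d - 5)*(d - 2)*(d + 2)*(d - 3)
(5) = (c - 1)*(c^2 + 7*c + 12) = (c - 1)*(c + 3)*(c + 4)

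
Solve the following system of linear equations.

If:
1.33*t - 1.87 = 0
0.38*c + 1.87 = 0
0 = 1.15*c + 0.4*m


Then:
c = -4.92
m = 14.15
t = 1.41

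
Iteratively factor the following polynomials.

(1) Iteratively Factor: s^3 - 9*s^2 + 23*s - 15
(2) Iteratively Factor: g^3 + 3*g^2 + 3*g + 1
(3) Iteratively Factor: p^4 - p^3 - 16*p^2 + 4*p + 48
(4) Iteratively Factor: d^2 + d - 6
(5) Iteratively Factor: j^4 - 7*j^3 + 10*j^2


(1) = (s - 3)*(s^2 - 6*s + 5) = (s - 5)*(s - 3)*(s - 1)
(2) = (g + 1)*(g^2 + 2*g + 1) = (g + 1)^2*(g + 1)
(3) = (p - 2)*(p^3 + p^2 - 14*p - 24) = (p - 2)*(p + 3)*(p^2 - 2*p - 8) = (p - 2)*(p + 2)*(p + 3)*(p - 4)
(4) = (d - 2)*(d + 3)
(5) = (j - 2)*(j^3 - 5*j^2) = (j - 5)*(j - 2)*(j^2) = j*(j - 5)*(j - 2)*(j)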